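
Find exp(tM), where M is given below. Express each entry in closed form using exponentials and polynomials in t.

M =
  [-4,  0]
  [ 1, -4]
e^{tM} =
  [exp(-4*t), 0]
  [t*exp(-4*t), exp(-4*t)]

Strategy: write M = P · J · P⁻¹ where J is a Jordan canonical form, so e^{tM} = P · e^{tJ} · P⁻¹, and e^{tJ} can be computed block-by-block.

M has Jordan form
J =
  [-4,  1]
  [ 0, -4]
(up to reordering of blocks).

Per-block formulas:
  For a 2×2 Jordan block J_2(-4): exp(t · J_2(-4)) = e^(-4t)·(I + t·N), where N is the 2×2 nilpotent shift.

After assembling e^{tJ} and conjugating by P, we get:

e^{tM} =
  [exp(-4*t), 0]
  [t*exp(-4*t), exp(-4*t)]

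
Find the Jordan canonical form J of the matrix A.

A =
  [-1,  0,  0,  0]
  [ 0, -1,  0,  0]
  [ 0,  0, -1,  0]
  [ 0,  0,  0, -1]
J_1(-1) ⊕ J_1(-1) ⊕ J_1(-1) ⊕ J_1(-1)

The characteristic polynomial is
  det(x·I − A) = x^4 + 4*x^3 + 6*x^2 + 4*x + 1 = (x + 1)^4

Eigenvalues and multiplicities (the geometric multiplicity of λ is n − rank(A − λI), which equals the number of Jordan blocks for λ):
  λ = -1: algebraic multiplicity = 4, geometric multiplicity = 4

Determining the block sizes for each eigenvalue:
  λ = -1: gm = am = 4, so every block has size 1 → block sizes [1, 1, 1, 1]

Assembling the blocks gives a Jordan form
J =
  [-1,  0,  0,  0]
  [ 0, -1,  0,  0]
  [ 0,  0, -1,  0]
  [ 0,  0,  0, -1]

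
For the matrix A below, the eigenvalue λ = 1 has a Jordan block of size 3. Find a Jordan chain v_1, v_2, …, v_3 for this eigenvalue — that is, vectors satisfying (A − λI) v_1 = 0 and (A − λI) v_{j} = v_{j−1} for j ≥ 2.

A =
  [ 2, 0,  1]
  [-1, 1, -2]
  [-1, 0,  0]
A Jordan chain for λ = 1 of length 3:
v_1 = (0, 1, 0)ᵀ
v_2 = (1, -1, -1)ᵀ
v_3 = (1, 0, 0)ᵀ

Let N = A − (1)·I. We want v_3 with N^3 v_3 = 0 but N^2 v_3 ≠ 0; then v_{j-1} := N · v_j for j = 3, …, 2.

Pick v_3 = (1, 0, 0)ᵀ.
Then v_2 = N · v_3 = (1, -1, -1)ᵀ.
Then v_1 = N · v_2 = (0, 1, 0)ᵀ.

Sanity check: (A − (1)·I) v_1 = (0, 0, 0)ᵀ = 0. ✓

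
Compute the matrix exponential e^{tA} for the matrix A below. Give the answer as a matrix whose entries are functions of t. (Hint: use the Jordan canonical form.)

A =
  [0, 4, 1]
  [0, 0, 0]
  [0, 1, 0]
e^{tA} =
  [1, t^2/2 + 4*t, t]
  [0, 1, 0]
  [0, t, 1]

Strategy: write A = P · J · P⁻¹ where J is a Jordan canonical form, so e^{tA} = P · e^{tJ} · P⁻¹, and e^{tJ} can be computed block-by-block.

A has Jordan form
J =
  [0, 1, 0]
  [0, 0, 1]
  [0, 0, 0]
(up to reordering of blocks).

Per-block formulas:
  For a 3×3 Jordan block J_3(0): exp(t · J_3(0)) = e^(0t)·(I + t·N + (t^2/2)·N^2), where N is the 3×3 nilpotent shift.

After assembling e^{tJ} and conjugating by P, we get:

e^{tA} =
  [1, t^2/2 + 4*t, t]
  [0, 1, 0]
  [0, t, 1]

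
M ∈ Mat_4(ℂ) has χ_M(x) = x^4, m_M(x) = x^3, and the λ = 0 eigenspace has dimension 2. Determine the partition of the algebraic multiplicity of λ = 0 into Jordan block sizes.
Block sizes for λ = 0: [3, 1]

Step 1 — from the characteristic polynomial, algebraic multiplicity of λ = 0 is 4. From dim ker(M − (0)·I) = 2, there are exactly 2 Jordan blocks for λ = 0.
Step 2 — from the minimal polynomial, the factor (x − 0)^3 tells us the largest block for λ = 0 has size 3.
Step 3 — with total size 4, 2 blocks, and largest block 3, the block sizes (in nonincreasing order) are [3, 1].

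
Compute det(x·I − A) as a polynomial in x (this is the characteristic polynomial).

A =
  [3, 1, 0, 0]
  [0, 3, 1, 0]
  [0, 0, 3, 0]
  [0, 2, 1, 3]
x^4 - 12*x^3 + 54*x^2 - 108*x + 81

Expanding det(x·I − A) (e.g. by cofactor expansion or by noting that A is similar to its Jordan form J, which has the same characteristic polynomial as A) gives
  χ_A(x) = x^4 - 12*x^3 + 54*x^2 - 108*x + 81
which factors as (x - 3)^4. The eigenvalues (with algebraic multiplicities) are λ = 3 with multiplicity 4.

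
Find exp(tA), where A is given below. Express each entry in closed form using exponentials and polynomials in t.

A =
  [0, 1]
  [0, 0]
e^{tA} =
  [1, t]
  [0, 1]

Strategy: write A = P · J · P⁻¹ where J is a Jordan canonical form, so e^{tA} = P · e^{tJ} · P⁻¹, and e^{tJ} can be computed block-by-block.

A has Jordan form
J =
  [0, 1]
  [0, 0]
(up to reordering of blocks).

Per-block formulas:
  For a 2×2 Jordan block J_2(0): exp(t · J_2(0)) = e^(0t)·(I + t·N), where N is the 2×2 nilpotent shift.

After assembling e^{tJ} and conjugating by P, we get:

e^{tA} =
  [1, t]
  [0, 1]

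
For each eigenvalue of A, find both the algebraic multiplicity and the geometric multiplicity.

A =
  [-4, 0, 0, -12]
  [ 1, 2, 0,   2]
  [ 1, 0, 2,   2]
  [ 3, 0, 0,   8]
λ = 2: alg = 4, geom = 3

Step 1 — factor the characteristic polynomial to read off the algebraic multiplicities:
  χ_A(x) = (x - 2)^4

Step 2 — compute geometric multiplicities via the rank-nullity identity g(λ) = n − rank(A − λI):
  rank(A − (2)·I) = 1, so dim ker(A − (2)·I) = n − 1 = 3

Summary:
  λ = 2: algebraic multiplicity = 4, geometric multiplicity = 3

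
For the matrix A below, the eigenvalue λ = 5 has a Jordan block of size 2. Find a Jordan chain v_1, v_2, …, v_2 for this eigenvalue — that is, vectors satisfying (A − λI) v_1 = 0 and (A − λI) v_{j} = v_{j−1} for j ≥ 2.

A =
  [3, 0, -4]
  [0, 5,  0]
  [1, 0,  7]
A Jordan chain for λ = 5 of length 2:
v_1 = (-2, 0, 1)ᵀ
v_2 = (1, 0, 0)ᵀ

Let N = A − (5)·I. We want v_2 with N^2 v_2 = 0 but N^1 v_2 ≠ 0; then v_{j-1} := N · v_j for j = 2, …, 2.

Pick v_2 = (1, 0, 0)ᵀ.
Then v_1 = N · v_2 = (-2, 0, 1)ᵀ.

Sanity check: (A − (5)·I) v_1 = (0, 0, 0)ᵀ = 0. ✓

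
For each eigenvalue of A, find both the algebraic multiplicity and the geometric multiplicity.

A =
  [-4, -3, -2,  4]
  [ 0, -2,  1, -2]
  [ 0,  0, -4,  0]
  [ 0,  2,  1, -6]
λ = -4: alg = 4, geom = 2

Step 1 — factor the characteristic polynomial to read off the algebraic multiplicities:
  χ_A(x) = (x + 4)^4

Step 2 — compute geometric multiplicities via the rank-nullity identity g(λ) = n − rank(A − λI):
  rank(A − (-4)·I) = 2, so dim ker(A − (-4)·I) = n − 2 = 2

Summary:
  λ = -4: algebraic multiplicity = 4, geometric multiplicity = 2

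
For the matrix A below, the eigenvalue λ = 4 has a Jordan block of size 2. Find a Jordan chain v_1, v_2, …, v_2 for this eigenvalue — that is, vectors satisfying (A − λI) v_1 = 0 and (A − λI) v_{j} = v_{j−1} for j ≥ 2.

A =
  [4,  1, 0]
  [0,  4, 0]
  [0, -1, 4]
A Jordan chain for λ = 4 of length 2:
v_1 = (1, 0, -1)ᵀ
v_2 = (0, 1, 0)ᵀ

Let N = A − (4)·I. We want v_2 with N^2 v_2 = 0 but N^1 v_2 ≠ 0; then v_{j-1} := N · v_j for j = 2, …, 2.

Pick v_2 = (0, 1, 0)ᵀ.
Then v_1 = N · v_2 = (1, 0, -1)ᵀ.

Sanity check: (A − (4)·I) v_1 = (0, 0, 0)ᵀ = 0. ✓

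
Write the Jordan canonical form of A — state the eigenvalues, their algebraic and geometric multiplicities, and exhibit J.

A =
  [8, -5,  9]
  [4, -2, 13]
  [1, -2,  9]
J_3(5)

The characteristic polynomial is
  det(x·I − A) = x^3 - 15*x^2 + 75*x - 125 = (x - 5)^3

Eigenvalues and multiplicities (the geometric multiplicity of λ is n − rank(A − λI), which equals the number of Jordan blocks for λ):
  λ = 5: algebraic multiplicity = 3, geometric multiplicity = 1

Determining the block sizes for each eigenvalue:
  λ = 5: one block (gm = 1), so the single block has size am = 3 → block sizes [3]

Assembling the blocks gives a Jordan form
J =
  [5, 1, 0]
  [0, 5, 1]
  [0, 0, 5]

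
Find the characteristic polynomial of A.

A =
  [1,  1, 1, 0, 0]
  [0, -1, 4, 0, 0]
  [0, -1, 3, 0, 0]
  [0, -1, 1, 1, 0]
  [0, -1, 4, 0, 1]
x^5 - 5*x^4 + 10*x^3 - 10*x^2 + 5*x - 1

Expanding det(x·I − A) (e.g. by cofactor expansion or by noting that A is similar to its Jordan form J, which has the same characteristic polynomial as A) gives
  χ_A(x) = x^5 - 5*x^4 + 10*x^3 - 10*x^2 + 5*x - 1
which factors as (x - 1)^5. The eigenvalues (with algebraic multiplicities) are λ = 1 with multiplicity 5.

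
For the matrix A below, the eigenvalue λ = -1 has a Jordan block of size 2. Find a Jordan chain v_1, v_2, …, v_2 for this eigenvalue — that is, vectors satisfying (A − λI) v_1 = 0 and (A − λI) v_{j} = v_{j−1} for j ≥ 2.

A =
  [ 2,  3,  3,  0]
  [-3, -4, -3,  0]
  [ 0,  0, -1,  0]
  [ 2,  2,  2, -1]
A Jordan chain for λ = -1 of length 2:
v_1 = (3, -3, 0, 2)ᵀ
v_2 = (1, 0, 0, 0)ᵀ

Let N = A − (-1)·I. We want v_2 with N^2 v_2 = 0 but N^1 v_2 ≠ 0; then v_{j-1} := N · v_j for j = 2, …, 2.

Pick v_2 = (1, 0, 0, 0)ᵀ.
Then v_1 = N · v_2 = (3, -3, 0, 2)ᵀ.

Sanity check: (A − (-1)·I) v_1 = (0, 0, 0, 0)ᵀ = 0. ✓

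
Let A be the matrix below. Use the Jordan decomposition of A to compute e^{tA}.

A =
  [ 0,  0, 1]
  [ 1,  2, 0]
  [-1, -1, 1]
e^{tA} =
  [-t*exp(t) + exp(t), -t^2*exp(t)/2, -t^2*exp(t)/2 + t*exp(t)]
  [t*exp(t), t^2*exp(t)/2 + t*exp(t) + exp(t), t^2*exp(t)/2]
  [-t*exp(t), -t^2*exp(t)/2 - t*exp(t), -t^2*exp(t)/2 + exp(t)]

Strategy: write A = P · J · P⁻¹ where J is a Jordan canonical form, so e^{tA} = P · e^{tJ} · P⁻¹, and e^{tJ} can be computed block-by-block.

A has Jordan form
J =
  [1, 1, 0]
  [0, 1, 1]
  [0, 0, 1]
(up to reordering of blocks).

Per-block formulas:
  For a 3×3 Jordan block J_3(1): exp(t · J_3(1)) = e^(1t)·(I + t·N + (t^2/2)·N^2), where N is the 3×3 nilpotent shift.

After assembling e^{tJ} and conjugating by P, we get:

e^{tA} =
  [-t*exp(t) + exp(t), -t^2*exp(t)/2, -t^2*exp(t)/2 + t*exp(t)]
  [t*exp(t), t^2*exp(t)/2 + t*exp(t) + exp(t), t^2*exp(t)/2]
  [-t*exp(t), -t^2*exp(t)/2 - t*exp(t), -t^2*exp(t)/2 + exp(t)]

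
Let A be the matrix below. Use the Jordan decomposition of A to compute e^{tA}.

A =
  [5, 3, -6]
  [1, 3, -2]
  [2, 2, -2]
e^{tA} =
  [3*t*exp(2*t) + exp(2*t), 3*t*exp(2*t), -6*t*exp(2*t)]
  [t*exp(2*t), t*exp(2*t) + exp(2*t), -2*t*exp(2*t)]
  [2*t*exp(2*t), 2*t*exp(2*t), -4*t*exp(2*t) + exp(2*t)]

Strategy: write A = P · J · P⁻¹ where J is a Jordan canonical form, so e^{tA} = P · e^{tJ} · P⁻¹, and e^{tJ} can be computed block-by-block.

A has Jordan form
J =
  [2, 1, 0]
  [0, 2, 0]
  [0, 0, 2]
(up to reordering of blocks).

Per-block formulas:
  For a 1×1 block at λ = 2: exp(t · [2]) = [e^(2t)].
  For a 2×2 Jordan block J_2(2): exp(t · J_2(2)) = e^(2t)·(I + t·N), where N is the 2×2 nilpotent shift.

After assembling e^{tJ} and conjugating by P, we get:

e^{tA} =
  [3*t*exp(2*t) + exp(2*t), 3*t*exp(2*t), -6*t*exp(2*t)]
  [t*exp(2*t), t*exp(2*t) + exp(2*t), -2*t*exp(2*t)]
  [2*t*exp(2*t), 2*t*exp(2*t), -4*t*exp(2*t) + exp(2*t)]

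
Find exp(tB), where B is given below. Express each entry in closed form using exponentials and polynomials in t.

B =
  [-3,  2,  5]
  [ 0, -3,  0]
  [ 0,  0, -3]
e^{tB} =
  [exp(-3*t), 2*t*exp(-3*t), 5*t*exp(-3*t)]
  [0, exp(-3*t), 0]
  [0, 0, exp(-3*t)]

Strategy: write B = P · J · P⁻¹ where J is a Jordan canonical form, so e^{tB} = P · e^{tJ} · P⁻¹, and e^{tJ} can be computed block-by-block.

B has Jordan form
J =
  [-3,  1,  0]
  [ 0, -3,  0]
  [ 0,  0, -3]
(up to reordering of blocks).

Per-block formulas:
  For a 1×1 block at λ = -3: exp(t · [-3]) = [e^(-3t)].
  For a 2×2 Jordan block J_2(-3): exp(t · J_2(-3)) = e^(-3t)·(I + t·N), where N is the 2×2 nilpotent shift.

After assembling e^{tJ} and conjugating by P, we get:

e^{tB} =
  [exp(-3*t), 2*t*exp(-3*t), 5*t*exp(-3*t)]
  [0, exp(-3*t), 0]
  [0, 0, exp(-3*t)]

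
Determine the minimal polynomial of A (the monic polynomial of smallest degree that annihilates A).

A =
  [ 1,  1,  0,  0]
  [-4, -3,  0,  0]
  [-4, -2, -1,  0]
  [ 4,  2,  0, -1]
x^2 + 2*x + 1

The characteristic polynomial is χ_A(x) = (x + 1)^4, so the eigenvalues are known. The minimal polynomial is
  m_A(x) = Π_λ (x − λ)^{k_λ}
where k_λ is the size of the *largest* Jordan block for λ (equivalently, the smallest k with (A − λI)^k v = 0 for every generalised eigenvector v of λ).

  λ = -1: largest Jordan block has size 2, contributing (x + 1)^2

So m_A(x) = (x + 1)^2 = x^2 + 2*x + 1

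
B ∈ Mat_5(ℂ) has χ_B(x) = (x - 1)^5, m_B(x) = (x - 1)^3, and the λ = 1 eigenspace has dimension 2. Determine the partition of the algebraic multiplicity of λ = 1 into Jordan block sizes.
Block sizes for λ = 1: [3, 2]

Step 1 — from the characteristic polynomial, algebraic multiplicity of λ = 1 is 5. From dim ker(B − (1)·I) = 2, there are exactly 2 Jordan blocks for λ = 1.
Step 2 — from the minimal polynomial, the factor (x − 1)^3 tells us the largest block for λ = 1 has size 3.
Step 3 — with total size 5, 2 blocks, and largest block 3, the block sizes (in nonincreasing order) are [3, 2].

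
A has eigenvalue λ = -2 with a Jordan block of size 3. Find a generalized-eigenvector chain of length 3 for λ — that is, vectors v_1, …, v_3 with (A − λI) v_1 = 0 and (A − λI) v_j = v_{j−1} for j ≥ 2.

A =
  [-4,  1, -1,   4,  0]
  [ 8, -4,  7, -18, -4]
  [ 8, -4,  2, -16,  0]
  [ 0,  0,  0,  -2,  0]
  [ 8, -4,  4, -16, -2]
A Jordan chain for λ = -2 of length 3:
v_1 = (4, -8, -16, 0, -16)ᵀ
v_2 = (-2, 8, 8, 0, 8)ᵀ
v_3 = (1, 0, 0, 0, 0)ᵀ

Let N = A − (-2)·I. We want v_3 with N^3 v_3 = 0 but N^2 v_3 ≠ 0; then v_{j-1} := N · v_j for j = 3, …, 2.

Pick v_3 = (1, 0, 0, 0, 0)ᵀ.
Then v_2 = N · v_3 = (-2, 8, 8, 0, 8)ᵀ.
Then v_1 = N · v_2 = (4, -8, -16, 0, -16)ᵀ.

Sanity check: (A − (-2)·I) v_1 = (0, 0, 0, 0, 0)ᵀ = 0. ✓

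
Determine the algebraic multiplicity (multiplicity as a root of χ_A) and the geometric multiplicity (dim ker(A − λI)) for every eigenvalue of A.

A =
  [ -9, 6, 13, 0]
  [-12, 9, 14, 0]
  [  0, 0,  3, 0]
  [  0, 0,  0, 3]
λ = -3: alg = 1, geom = 1; λ = 3: alg = 3, geom = 2

Step 1 — factor the characteristic polynomial to read off the algebraic multiplicities:
  χ_A(x) = (x - 3)^3*(x + 3)

Step 2 — compute geometric multiplicities via the rank-nullity identity g(λ) = n − rank(A − λI):
  rank(A − (-3)·I) = 3, so dim ker(A − (-3)·I) = n − 3 = 1
  rank(A − (3)·I) = 2, so dim ker(A − (3)·I) = n − 2 = 2

Summary:
  λ = -3: algebraic multiplicity = 1, geometric multiplicity = 1
  λ = 3: algebraic multiplicity = 3, geometric multiplicity = 2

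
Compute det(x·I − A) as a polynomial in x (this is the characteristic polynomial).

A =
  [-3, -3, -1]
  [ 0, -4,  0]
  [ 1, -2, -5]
x^3 + 12*x^2 + 48*x + 64

Expanding det(x·I − A) (e.g. by cofactor expansion or by noting that A is similar to its Jordan form J, which has the same characteristic polynomial as A) gives
  χ_A(x) = x^3 + 12*x^2 + 48*x + 64
which factors as (x + 4)^3. The eigenvalues (with algebraic multiplicities) are λ = -4 with multiplicity 3.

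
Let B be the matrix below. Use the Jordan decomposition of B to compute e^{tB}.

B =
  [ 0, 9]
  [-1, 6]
e^{tB} =
  [-3*t*exp(3*t) + exp(3*t), 9*t*exp(3*t)]
  [-t*exp(3*t), 3*t*exp(3*t) + exp(3*t)]

Strategy: write B = P · J · P⁻¹ where J is a Jordan canonical form, so e^{tB} = P · e^{tJ} · P⁻¹, and e^{tJ} can be computed block-by-block.

B has Jordan form
J =
  [3, 1]
  [0, 3]
(up to reordering of blocks).

Per-block formulas:
  For a 2×2 Jordan block J_2(3): exp(t · J_2(3)) = e^(3t)·(I + t·N), where N is the 2×2 nilpotent shift.

After assembling e^{tJ} and conjugating by P, we get:

e^{tB} =
  [-3*t*exp(3*t) + exp(3*t), 9*t*exp(3*t)]
  [-t*exp(3*t), 3*t*exp(3*t) + exp(3*t)]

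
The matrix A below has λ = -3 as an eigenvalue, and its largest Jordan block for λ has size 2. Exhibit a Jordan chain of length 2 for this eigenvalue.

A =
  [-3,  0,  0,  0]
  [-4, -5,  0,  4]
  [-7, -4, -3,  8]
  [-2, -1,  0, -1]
A Jordan chain for λ = -3 of length 2:
v_1 = (0, -4, -7, -2)ᵀ
v_2 = (1, 0, 0, 0)ᵀ

Let N = A − (-3)·I. We want v_2 with N^2 v_2 = 0 but N^1 v_2 ≠ 0; then v_{j-1} := N · v_j for j = 2, …, 2.

Pick v_2 = (1, 0, 0, 0)ᵀ.
Then v_1 = N · v_2 = (0, -4, -7, -2)ᵀ.

Sanity check: (A − (-3)·I) v_1 = (0, 0, 0, 0)ᵀ = 0. ✓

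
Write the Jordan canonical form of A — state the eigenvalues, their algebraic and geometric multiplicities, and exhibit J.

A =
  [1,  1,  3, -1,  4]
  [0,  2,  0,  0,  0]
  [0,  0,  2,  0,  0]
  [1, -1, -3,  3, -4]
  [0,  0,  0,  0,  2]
J_2(2) ⊕ J_1(2) ⊕ J_1(2) ⊕ J_1(2)

The characteristic polynomial is
  det(x·I − A) = x^5 - 10*x^4 + 40*x^3 - 80*x^2 + 80*x - 32 = (x - 2)^5

Eigenvalues and multiplicities (the geometric multiplicity of λ is n − rank(A − λI), which equals the number of Jordan blocks for λ):
  λ = 2: algebraic multiplicity = 5, geometric multiplicity = 4

Determining the block sizes for each eigenvalue:
  λ = 2: 4 blocks summing to 5 forces exactly one block of size 2 and the rest size 1 → block sizes [2, 1, 1, 1]

Assembling the blocks gives a Jordan form
J =
  [2, 1, 0, 0, 0]
  [0, 2, 0, 0, 0]
  [0, 0, 2, 0, 0]
  [0, 0, 0, 2, 0]
  [0, 0, 0, 0, 2]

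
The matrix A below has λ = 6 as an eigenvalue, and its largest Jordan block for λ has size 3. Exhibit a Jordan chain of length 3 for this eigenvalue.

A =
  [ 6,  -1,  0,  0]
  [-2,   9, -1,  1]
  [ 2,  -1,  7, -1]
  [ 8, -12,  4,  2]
A Jordan chain for λ = 6 of length 3:
v_1 = (2, 0, -4, 0)ᵀ
v_2 = (0, -2, 2, 8)ᵀ
v_3 = (1, 0, 0, 0)ᵀ

Let N = A − (6)·I. We want v_3 with N^3 v_3 = 0 but N^2 v_3 ≠ 0; then v_{j-1} := N · v_j for j = 3, …, 2.

Pick v_3 = (1, 0, 0, 0)ᵀ.
Then v_2 = N · v_3 = (0, -2, 2, 8)ᵀ.
Then v_1 = N · v_2 = (2, 0, -4, 0)ᵀ.

Sanity check: (A − (6)·I) v_1 = (0, 0, 0, 0)ᵀ = 0. ✓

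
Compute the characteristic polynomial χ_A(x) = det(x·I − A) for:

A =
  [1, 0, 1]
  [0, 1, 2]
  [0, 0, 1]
x^3 - 3*x^2 + 3*x - 1

Expanding det(x·I − A) (e.g. by cofactor expansion or by noting that A is similar to its Jordan form J, which has the same characteristic polynomial as A) gives
  χ_A(x) = x^3 - 3*x^2 + 3*x - 1
which factors as (x - 1)^3. The eigenvalues (with algebraic multiplicities) are λ = 1 with multiplicity 3.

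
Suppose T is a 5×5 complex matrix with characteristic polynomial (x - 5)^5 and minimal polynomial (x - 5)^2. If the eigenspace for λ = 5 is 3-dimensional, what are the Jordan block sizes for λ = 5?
Block sizes for λ = 5: [2, 2, 1]

Step 1 — from the characteristic polynomial, algebraic multiplicity of λ = 5 is 5. From dim ker(T − (5)·I) = 3, there are exactly 3 Jordan blocks for λ = 5.
Step 2 — from the minimal polynomial, the factor (x − 5)^2 tells us the largest block for λ = 5 has size 2.
Step 3 — with total size 5, 3 blocks, and largest block 2, the block sizes (in nonincreasing order) are [2, 2, 1].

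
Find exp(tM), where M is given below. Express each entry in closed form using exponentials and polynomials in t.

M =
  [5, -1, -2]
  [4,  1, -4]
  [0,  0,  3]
e^{tM} =
  [2*t*exp(3*t) + exp(3*t), -t*exp(3*t), -2*t*exp(3*t)]
  [4*t*exp(3*t), -2*t*exp(3*t) + exp(3*t), -4*t*exp(3*t)]
  [0, 0, exp(3*t)]

Strategy: write M = P · J · P⁻¹ where J is a Jordan canonical form, so e^{tM} = P · e^{tJ} · P⁻¹, and e^{tJ} can be computed block-by-block.

M has Jordan form
J =
  [3, 1, 0]
  [0, 3, 0]
  [0, 0, 3]
(up to reordering of blocks).

Per-block formulas:
  For a 1×1 block at λ = 3: exp(t · [3]) = [e^(3t)].
  For a 2×2 Jordan block J_2(3): exp(t · J_2(3)) = e^(3t)·(I + t·N), where N is the 2×2 nilpotent shift.

After assembling e^{tJ} and conjugating by P, we get:

e^{tM} =
  [2*t*exp(3*t) + exp(3*t), -t*exp(3*t), -2*t*exp(3*t)]
  [4*t*exp(3*t), -2*t*exp(3*t) + exp(3*t), -4*t*exp(3*t)]
  [0, 0, exp(3*t)]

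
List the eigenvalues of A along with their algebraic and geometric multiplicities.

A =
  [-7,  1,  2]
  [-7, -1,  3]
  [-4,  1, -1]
λ = -3: alg = 3, geom = 1

Step 1 — factor the characteristic polynomial to read off the algebraic multiplicities:
  χ_A(x) = (x + 3)^3

Step 2 — compute geometric multiplicities via the rank-nullity identity g(λ) = n − rank(A − λI):
  rank(A − (-3)·I) = 2, so dim ker(A − (-3)·I) = n − 2 = 1

Summary:
  λ = -3: algebraic multiplicity = 3, geometric multiplicity = 1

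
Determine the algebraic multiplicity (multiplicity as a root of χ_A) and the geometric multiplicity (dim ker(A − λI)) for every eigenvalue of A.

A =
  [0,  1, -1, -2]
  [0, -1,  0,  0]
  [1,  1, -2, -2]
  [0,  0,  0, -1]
λ = -1: alg = 4, geom = 3

Step 1 — factor the characteristic polynomial to read off the algebraic multiplicities:
  χ_A(x) = (x + 1)^4

Step 2 — compute geometric multiplicities via the rank-nullity identity g(λ) = n − rank(A − λI):
  rank(A − (-1)·I) = 1, so dim ker(A − (-1)·I) = n − 1 = 3

Summary:
  λ = -1: algebraic multiplicity = 4, geometric multiplicity = 3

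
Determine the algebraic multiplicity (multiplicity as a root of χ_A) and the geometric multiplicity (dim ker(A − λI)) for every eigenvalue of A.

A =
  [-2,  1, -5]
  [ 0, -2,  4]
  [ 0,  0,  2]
λ = -2: alg = 2, geom = 1; λ = 2: alg = 1, geom = 1

Step 1 — factor the characteristic polynomial to read off the algebraic multiplicities:
  χ_A(x) = (x - 2)*(x + 2)^2

Step 2 — compute geometric multiplicities via the rank-nullity identity g(λ) = n − rank(A − λI):
  rank(A − (-2)·I) = 2, so dim ker(A − (-2)·I) = n − 2 = 1
  rank(A − (2)·I) = 2, so dim ker(A − (2)·I) = n − 2 = 1

Summary:
  λ = -2: algebraic multiplicity = 2, geometric multiplicity = 1
  λ = 2: algebraic multiplicity = 1, geometric multiplicity = 1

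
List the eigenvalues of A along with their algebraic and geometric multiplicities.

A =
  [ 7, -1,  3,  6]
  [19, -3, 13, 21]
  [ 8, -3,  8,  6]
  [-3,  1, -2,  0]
λ = 3: alg = 4, geom = 2

Step 1 — factor the characteristic polynomial to read off the algebraic multiplicities:
  χ_A(x) = (x - 3)^4

Step 2 — compute geometric multiplicities via the rank-nullity identity g(λ) = n − rank(A − λI):
  rank(A − (3)·I) = 2, so dim ker(A − (3)·I) = n − 2 = 2

Summary:
  λ = 3: algebraic multiplicity = 4, geometric multiplicity = 2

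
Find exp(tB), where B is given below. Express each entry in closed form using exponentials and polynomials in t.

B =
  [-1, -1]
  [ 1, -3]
e^{tB} =
  [t*exp(-2*t) + exp(-2*t), -t*exp(-2*t)]
  [t*exp(-2*t), -t*exp(-2*t) + exp(-2*t)]

Strategy: write B = P · J · P⁻¹ where J is a Jordan canonical form, so e^{tB} = P · e^{tJ} · P⁻¹, and e^{tJ} can be computed block-by-block.

B has Jordan form
J =
  [-2,  1]
  [ 0, -2]
(up to reordering of blocks).

Per-block formulas:
  For a 2×2 Jordan block J_2(-2): exp(t · J_2(-2)) = e^(-2t)·(I + t·N), where N is the 2×2 nilpotent shift.

After assembling e^{tJ} and conjugating by P, we get:

e^{tB} =
  [t*exp(-2*t) + exp(-2*t), -t*exp(-2*t)]
  [t*exp(-2*t), -t*exp(-2*t) + exp(-2*t)]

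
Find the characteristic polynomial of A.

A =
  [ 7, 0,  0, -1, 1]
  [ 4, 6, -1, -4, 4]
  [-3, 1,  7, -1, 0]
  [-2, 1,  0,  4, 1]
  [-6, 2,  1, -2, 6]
x^5 - 30*x^4 + 360*x^3 - 2160*x^2 + 6480*x - 7776

Expanding det(x·I − A) (e.g. by cofactor expansion or by noting that A is similar to its Jordan form J, which has the same characteristic polynomial as A) gives
  χ_A(x) = x^5 - 30*x^4 + 360*x^3 - 2160*x^2 + 6480*x - 7776
which factors as (x - 6)^5. The eigenvalues (with algebraic multiplicities) are λ = 6 with multiplicity 5.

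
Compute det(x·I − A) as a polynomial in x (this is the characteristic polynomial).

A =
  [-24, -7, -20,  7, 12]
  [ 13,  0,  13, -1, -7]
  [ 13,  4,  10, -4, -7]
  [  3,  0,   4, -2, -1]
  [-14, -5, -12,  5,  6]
x^5 + 10*x^4 + 40*x^3 + 80*x^2 + 80*x + 32

Expanding det(x·I − A) (e.g. by cofactor expansion or by noting that A is similar to its Jordan form J, which has the same characteristic polynomial as A) gives
  χ_A(x) = x^5 + 10*x^4 + 40*x^3 + 80*x^2 + 80*x + 32
which factors as (x + 2)^5. The eigenvalues (with algebraic multiplicities) are λ = -2 with multiplicity 5.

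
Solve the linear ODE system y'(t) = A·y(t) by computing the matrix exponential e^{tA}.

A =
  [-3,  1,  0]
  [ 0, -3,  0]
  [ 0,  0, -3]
e^{tA} =
  [exp(-3*t), t*exp(-3*t), 0]
  [0, exp(-3*t), 0]
  [0, 0, exp(-3*t)]

Strategy: write A = P · J · P⁻¹ where J is a Jordan canonical form, so e^{tA} = P · e^{tJ} · P⁻¹, and e^{tJ} can be computed block-by-block.

A has Jordan form
J =
  [-3,  1,  0]
  [ 0, -3,  0]
  [ 0,  0, -3]
(up to reordering of blocks).

Per-block formulas:
  For a 2×2 Jordan block J_2(-3): exp(t · J_2(-3)) = e^(-3t)·(I + t·N), where N is the 2×2 nilpotent shift.
  For a 1×1 block at λ = -3: exp(t · [-3]) = [e^(-3t)].

After assembling e^{tJ} and conjugating by P, we get:

e^{tA} =
  [exp(-3*t), t*exp(-3*t), 0]
  [0, exp(-3*t), 0]
  [0, 0, exp(-3*t)]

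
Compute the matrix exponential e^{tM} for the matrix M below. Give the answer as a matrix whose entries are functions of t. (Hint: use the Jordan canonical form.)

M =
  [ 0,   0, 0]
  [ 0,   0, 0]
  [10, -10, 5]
e^{tM} =
  [1, 0, 0]
  [0, 1, 0]
  [2*exp(5*t) - 2, 2 - 2*exp(5*t), exp(5*t)]

Strategy: write M = P · J · P⁻¹ where J is a Jordan canonical form, so e^{tM} = P · e^{tJ} · P⁻¹, and e^{tJ} can be computed block-by-block.

M has Jordan form
J =
  [0, 0, 0]
  [0, 0, 0]
  [0, 0, 5]
(up to reordering of blocks).

Per-block formulas:
  For a 1×1 block at λ = 0: exp(t · [0]) = [e^(0t)].
  For a 1×1 block at λ = 5: exp(t · [5]) = [e^(5t)].

After assembling e^{tJ} and conjugating by P, we get:

e^{tM} =
  [1, 0, 0]
  [0, 1, 0]
  [2*exp(5*t) - 2, 2 - 2*exp(5*t), exp(5*t)]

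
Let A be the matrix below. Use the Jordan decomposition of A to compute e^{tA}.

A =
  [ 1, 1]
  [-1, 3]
e^{tA} =
  [-t*exp(2*t) + exp(2*t), t*exp(2*t)]
  [-t*exp(2*t), t*exp(2*t) + exp(2*t)]

Strategy: write A = P · J · P⁻¹ where J is a Jordan canonical form, so e^{tA} = P · e^{tJ} · P⁻¹, and e^{tJ} can be computed block-by-block.

A has Jordan form
J =
  [2, 1]
  [0, 2]
(up to reordering of blocks).

Per-block formulas:
  For a 2×2 Jordan block J_2(2): exp(t · J_2(2)) = e^(2t)·(I + t·N), where N is the 2×2 nilpotent shift.

After assembling e^{tJ} and conjugating by P, we get:

e^{tA} =
  [-t*exp(2*t) + exp(2*t), t*exp(2*t)]
  [-t*exp(2*t), t*exp(2*t) + exp(2*t)]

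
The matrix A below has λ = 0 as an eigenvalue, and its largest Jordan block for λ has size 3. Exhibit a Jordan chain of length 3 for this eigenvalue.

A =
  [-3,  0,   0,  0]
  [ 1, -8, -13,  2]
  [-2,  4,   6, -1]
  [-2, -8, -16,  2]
A Jordan chain for λ = 0 of length 3:
v_1 = (0, -4, 0, -16)ᵀ
v_2 = (0, -8, 4, -8)ᵀ
v_3 = (0, 1, 0, 0)ᵀ

Let N = A − (0)·I. We want v_3 with N^3 v_3 = 0 but N^2 v_3 ≠ 0; then v_{j-1} := N · v_j for j = 3, …, 2.

Pick v_3 = (0, 1, 0, 0)ᵀ.
Then v_2 = N · v_3 = (0, -8, 4, -8)ᵀ.
Then v_1 = N · v_2 = (0, -4, 0, -16)ᵀ.

Sanity check: (A − (0)·I) v_1 = (0, 0, 0, 0)ᵀ = 0. ✓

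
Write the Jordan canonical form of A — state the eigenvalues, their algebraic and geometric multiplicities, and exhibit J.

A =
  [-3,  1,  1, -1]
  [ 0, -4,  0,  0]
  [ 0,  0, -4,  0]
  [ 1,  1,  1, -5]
J_2(-4) ⊕ J_1(-4) ⊕ J_1(-4)

The characteristic polynomial is
  det(x·I − A) = x^4 + 16*x^3 + 96*x^2 + 256*x + 256 = (x + 4)^4

Eigenvalues and multiplicities (the geometric multiplicity of λ is n − rank(A − λI), which equals the number of Jordan blocks for λ):
  λ = -4: algebraic multiplicity = 4, geometric multiplicity = 3

Determining the block sizes for each eigenvalue:
  λ = -4: 3 blocks summing to 4 forces exactly one block of size 2 and the rest size 1 → block sizes [2, 1, 1]

Assembling the blocks gives a Jordan form
J =
  [-4,  1,  0,  0]
  [ 0, -4,  0,  0]
  [ 0,  0, -4,  0]
  [ 0,  0,  0, -4]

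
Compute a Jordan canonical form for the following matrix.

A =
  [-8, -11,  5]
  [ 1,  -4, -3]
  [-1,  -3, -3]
J_3(-5)

The characteristic polynomial is
  det(x·I − A) = x^3 + 15*x^2 + 75*x + 125 = (x + 5)^3

Eigenvalues and multiplicities (the geometric multiplicity of λ is n − rank(A − λI), which equals the number of Jordan blocks for λ):
  λ = -5: algebraic multiplicity = 3, geometric multiplicity = 1

Determining the block sizes for each eigenvalue:
  λ = -5: one block (gm = 1), so the single block has size am = 3 → block sizes [3]

Assembling the blocks gives a Jordan form
J =
  [-5,  1,  0]
  [ 0, -5,  1]
  [ 0,  0, -5]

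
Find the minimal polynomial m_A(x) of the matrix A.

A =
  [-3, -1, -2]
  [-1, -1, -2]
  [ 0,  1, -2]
x^3 + 6*x^2 + 12*x + 8

The characteristic polynomial is χ_A(x) = (x + 2)^3, so the eigenvalues are known. The minimal polynomial is
  m_A(x) = Π_λ (x − λ)^{k_λ}
where k_λ is the size of the *largest* Jordan block for λ (equivalently, the smallest k with (A − λI)^k v = 0 for every generalised eigenvector v of λ).

  λ = -2: largest Jordan block has size 3, contributing (x + 2)^3

So m_A(x) = (x + 2)^3 = x^3 + 6*x^2 + 12*x + 8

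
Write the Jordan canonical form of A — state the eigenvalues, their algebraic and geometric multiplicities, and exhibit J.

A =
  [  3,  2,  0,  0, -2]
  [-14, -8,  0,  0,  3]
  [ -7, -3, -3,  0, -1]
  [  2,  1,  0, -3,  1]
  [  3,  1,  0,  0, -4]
J_3(-3) ⊕ J_1(-3) ⊕ J_1(-3)

The characteristic polynomial is
  det(x·I − A) = x^5 + 15*x^4 + 90*x^3 + 270*x^2 + 405*x + 243 = (x + 3)^5

Eigenvalues and multiplicities (the geometric multiplicity of λ is n − rank(A − λI), which equals the number of Jordan blocks for λ):
  λ = -3: algebraic multiplicity = 5, geometric multiplicity = 3

Determining the block sizes for each eigenvalue:
  λ = -3: with am = 5 and gm = 3, the partition is not yet determined (e.g. several partitions of 5 into 3 parts exist). Let N = A − (-3)·I. Computing rank(N^1) = 2, rank(N^2) = 1, rank(N^3) = 0; the number of blocks of size ≥ j is rank(N^{j−1}) − rank(N^j), giving [3, 1, 1]. So we have 1 block(s) of size 3, 2 block(s) of size 1 → block sizes [3, 1, 1]

Assembling the blocks gives a Jordan form
J =
  [-3,  1,  0,  0,  0]
  [ 0, -3,  1,  0,  0]
  [ 0,  0, -3,  0,  0]
  [ 0,  0,  0, -3,  0]
  [ 0,  0,  0,  0, -3]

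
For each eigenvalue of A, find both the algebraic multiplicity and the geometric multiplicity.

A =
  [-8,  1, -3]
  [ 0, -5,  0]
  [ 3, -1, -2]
λ = -5: alg = 3, geom = 2

Step 1 — factor the characteristic polynomial to read off the algebraic multiplicities:
  χ_A(x) = (x + 5)^3

Step 2 — compute geometric multiplicities via the rank-nullity identity g(λ) = n − rank(A − λI):
  rank(A − (-5)·I) = 1, so dim ker(A − (-5)·I) = n − 1 = 2

Summary:
  λ = -5: algebraic multiplicity = 3, geometric multiplicity = 2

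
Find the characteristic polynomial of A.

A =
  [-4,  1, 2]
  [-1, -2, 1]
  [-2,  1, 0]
x^3 + 6*x^2 + 12*x + 8

Expanding det(x·I − A) (e.g. by cofactor expansion or by noting that A is similar to its Jordan form J, which has the same characteristic polynomial as A) gives
  χ_A(x) = x^3 + 6*x^2 + 12*x + 8
which factors as (x + 2)^3. The eigenvalues (with algebraic multiplicities) are λ = -2 with multiplicity 3.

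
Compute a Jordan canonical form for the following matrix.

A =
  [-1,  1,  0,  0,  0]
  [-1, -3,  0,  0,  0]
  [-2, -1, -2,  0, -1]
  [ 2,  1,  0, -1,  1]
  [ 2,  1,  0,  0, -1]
J_2(-2) ⊕ J_1(-2) ⊕ J_2(-1)

The characteristic polynomial is
  det(x·I − A) = x^5 + 8*x^4 + 25*x^3 + 38*x^2 + 28*x + 8 = (x + 1)^2*(x + 2)^3

Eigenvalues and multiplicities (the geometric multiplicity of λ is n − rank(A − λI), which equals the number of Jordan blocks for λ):
  λ = -2: algebraic multiplicity = 3, geometric multiplicity = 2
  λ = -1: algebraic multiplicity = 2, geometric multiplicity = 1

Determining the block sizes for each eigenvalue:
  λ = -2: 2 blocks summing to 3 forces exactly one block of size 2 and the rest size 1 → block sizes [2, 1]
  λ = -1: one block (gm = 1), so the single block has size am = 2 → block sizes [2]

Assembling the blocks gives a Jordan form
J =
  [-2,  1,  0,  0,  0]
  [ 0, -2,  0,  0,  0]
  [ 0,  0, -2,  0,  0]
  [ 0,  0,  0, -1,  1]
  [ 0,  0,  0,  0, -1]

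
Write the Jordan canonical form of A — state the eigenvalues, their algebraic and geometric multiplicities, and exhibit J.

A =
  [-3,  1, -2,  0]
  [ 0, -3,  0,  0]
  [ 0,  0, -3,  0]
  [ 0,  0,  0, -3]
J_2(-3) ⊕ J_1(-3) ⊕ J_1(-3)

The characteristic polynomial is
  det(x·I − A) = x^4 + 12*x^3 + 54*x^2 + 108*x + 81 = (x + 3)^4

Eigenvalues and multiplicities (the geometric multiplicity of λ is n − rank(A − λI), which equals the number of Jordan blocks for λ):
  λ = -3: algebraic multiplicity = 4, geometric multiplicity = 3

Determining the block sizes for each eigenvalue:
  λ = -3: 3 blocks summing to 4 forces exactly one block of size 2 and the rest size 1 → block sizes [2, 1, 1]

Assembling the blocks gives a Jordan form
J =
  [-3,  1,  0,  0]
  [ 0, -3,  0,  0]
  [ 0,  0, -3,  0]
  [ 0,  0,  0, -3]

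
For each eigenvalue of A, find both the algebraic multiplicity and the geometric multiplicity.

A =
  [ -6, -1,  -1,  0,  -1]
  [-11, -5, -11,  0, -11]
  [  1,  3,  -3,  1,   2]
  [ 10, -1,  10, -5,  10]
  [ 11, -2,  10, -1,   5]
λ = -5: alg = 4, geom = 2; λ = 6: alg = 1, geom = 1

Step 1 — factor the characteristic polynomial to read off the algebraic multiplicities:
  χ_A(x) = (x - 6)*(x + 5)^4

Step 2 — compute geometric multiplicities via the rank-nullity identity g(λ) = n − rank(A − λI):
  rank(A − (-5)·I) = 3, so dim ker(A − (-5)·I) = n − 3 = 2
  rank(A − (6)·I) = 4, so dim ker(A − (6)·I) = n − 4 = 1

Summary:
  λ = -5: algebraic multiplicity = 4, geometric multiplicity = 2
  λ = 6: algebraic multiplicity = 1, geometric multiplicity = 1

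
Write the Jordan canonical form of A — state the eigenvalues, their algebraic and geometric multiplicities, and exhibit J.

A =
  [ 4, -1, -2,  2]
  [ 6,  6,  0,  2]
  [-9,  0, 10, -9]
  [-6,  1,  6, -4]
J_2(4) ⊕ J_2(4)

The characteristic polynomial is
  det(x·I − A) = x^4 - 16*x^3 + 96*x^2 - 256*x + 256 = (x - 4)^4

Eigenvalues and multiplicities (the geometric multiplicity of λ is n − rank(A − λI), which equals the number of Jordan blocks for λ):
  λ = 4: algebraic multiplicity = 4, geometric multiplicity = 2

Determining the block sizes for each eigenvalue:
  λ = 4: with am = 4 and gm = 2, the partition is not yet determined (e.g. several partitions of 4 into 2 parts exist). Let N = A − (4)·I. Computing rank(N^1) = 2, rank(N^2) = 0; the number of blocks of size ≥ j is rank(N^{j−1}) − rank(N^j), giving [2, 2]. So we have 2 block(s) of size 2 → block sizes [2, 2]

Assembling the blocks gives a Jordan form
J =
  [4, 1, 0, 0]
  [0, 4, 0, 0]
  [0, 0, 4, 1]
  [0, 0, 0, 4]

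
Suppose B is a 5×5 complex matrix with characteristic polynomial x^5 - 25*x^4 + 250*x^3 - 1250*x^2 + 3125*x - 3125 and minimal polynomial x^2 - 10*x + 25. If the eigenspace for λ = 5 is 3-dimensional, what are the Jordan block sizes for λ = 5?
Block sizes for λ = 5: [2, 2, 1]

Step 1 — from the characteristic polynomial, algebraic multiplicity of λ = 5 is 5. From dim ker(B − (5)·I) = 3, there are exactly 3 Jordan blocks for λ = 5.
Step 2 — from the minimal polynomial, the factor (x − 5)^2 tells us the largest block for λ = 5 has size 2.
Step 3 — with total size 5, 3 blocks, and largest block 2, the block sizes (in nonincreasing order) are [2, 2, 1].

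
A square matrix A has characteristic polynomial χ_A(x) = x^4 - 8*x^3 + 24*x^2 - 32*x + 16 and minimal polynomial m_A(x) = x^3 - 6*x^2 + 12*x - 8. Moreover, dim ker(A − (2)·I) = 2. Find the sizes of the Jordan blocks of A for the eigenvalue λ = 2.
Block sizes for λ = 2: [3, 1]

Step 1 — from the characteristic polynomial, algebraic multiplicity of λ = 2 is 4. From dim ker(A − (2)·I) = 2, there are exactly 2 Jordan blocks for λ = 2.
Step 2 — from the minimal polynomial, the factor (x − 2)^3 tells us the largest block for λ = 2 has size 3.
Step 3 — with total size 4, 2 blocks, and largest block 3, the block sizes (in nonincreasing order) are [3, 1].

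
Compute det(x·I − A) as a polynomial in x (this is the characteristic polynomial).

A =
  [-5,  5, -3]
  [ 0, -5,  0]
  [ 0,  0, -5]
x^3 + 15*x^2 + 75*x + 125

Expanding det(x·I − A) (e.g. by cofactor expansion or by noting that A is similar to its Jordan form J, which has the same characteristic polynomial as A) gives
  χ_A(x) = x^3 + 15*x^2 + 75*x + 125
which factors as (x + 5)^3. The eigenvalues (with algebraic multiplicities) are λ = -5 with multiplicity 3.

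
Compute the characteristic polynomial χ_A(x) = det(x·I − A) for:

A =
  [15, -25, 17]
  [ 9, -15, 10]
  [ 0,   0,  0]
x^3

Expanding det(x·I − A) (e.g. by cofactor expansion or by noting that A is similar to its Jordan form J, which has the same characteristic polynomial as A) gives
  χ_A(x) = x^3
which factors as x^3. The eigenvalues (with algebraic multiplicities) are λ = 0 with multiplicity 3.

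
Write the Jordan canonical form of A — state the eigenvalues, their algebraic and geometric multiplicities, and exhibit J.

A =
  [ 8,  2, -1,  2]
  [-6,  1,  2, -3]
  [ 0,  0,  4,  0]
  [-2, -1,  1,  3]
J_3(4) ⊕ J_1(4)

The characteristic polynomial is
  det(x·I − A) = x^4 - 16*x^3 + 96*x^2 - 256*x + 256 = (x - 4)^4

Eigenvalues and multiplicities (the geometric multiplicity of λ is n − rank(A − λI), which equals the number of Jordan blocks for λ):
  λ = 4: algebraic multiplicity = 4, geometric multiplicity = 2

Determining the block sizes for each eigenvalue:
  λ = 4: with am = 4 and gm = 2, the partition is not yet determined (e.g. several partitions of 4 into 2 parts exist). Let N = A − (4)·I. Computing rank(N^1) = 2, rank(N^2) = 1, rank(N^3) = 0; the number of blocks of size ≥ j is rank(N^{j−1}) − rank(N^j), giving [2, 1, 1]. So we have 1 block(s) of size 3, 1 block(s) of size 1 → block sizes [3, 1]

Assembling the blocks gives a Jordan form
J =
  [4, 1, 0, 0]
  [0, 4, 1, 0]
  [0, 0, 4, 0]
  [0, 0, 0, 4]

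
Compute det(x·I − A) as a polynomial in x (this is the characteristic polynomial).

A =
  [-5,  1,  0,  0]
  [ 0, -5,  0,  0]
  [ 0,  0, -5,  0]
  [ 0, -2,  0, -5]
x^4 + 20*x^3 + 150*x^2 + 500*x + 625

Expanding det(x·I − A) (e.g. by cofactor expansion or by noting that A is similar to its Jordan form J, which has the same characteristic polynomial as A) gives
  χ_A(x) = x^4 + 20*x^3 + 150*x^2 + 500*x + 625
which factors as (x + 5)^4. The eigenvalues (with algebraic multiplicities) are λ = -5 with multiplicity 4.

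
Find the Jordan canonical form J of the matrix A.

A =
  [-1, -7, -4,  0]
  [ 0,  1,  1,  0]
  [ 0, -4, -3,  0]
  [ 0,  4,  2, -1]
J_3(-1) ⊕ J_1(-1)

The characteristic polynomial is
  det(x·I − A) = x^4 + 4*x^3 + 6*x^2 + 4*x + 1 = (x + 1)^4

Eigenvalues and multiplicities (the geometric multiplicity of λ is n − rank(A − λI), which equals the number of Jordan blocks for λ):
  λ = -1: algebraic multiplicity = 4, geometric multiplicity = 2

Determining the block sizes for each eigenvalue:
  λ = -1: with am = 4 and gm = 2, the partition is not yet determined (e.g. several partitions of 4 into 2 parts exist). Let N = A − (-1)·I. Computing rank(N^1) = 2, rank(N^2) = 1, rank(N^3) = 0; the number of blocks of size ≥ j is rank(N^{j−1}) − rank(N^j), giving [2, 1, 1]. So we have 1 block(s) of size 3, 1 block(s) of size 1 → block sizes [3, 1]

Assembling the blocks gives a Jordan form
J =
  [-1,  1,  0,  0]
  [ 0, -1,  1,  0]
  [ 0,  0, -1,  0]
  [ 0,  0,  0, -1]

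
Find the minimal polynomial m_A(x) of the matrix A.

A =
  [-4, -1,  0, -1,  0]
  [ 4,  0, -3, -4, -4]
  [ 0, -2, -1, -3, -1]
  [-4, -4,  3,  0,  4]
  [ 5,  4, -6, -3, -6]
x^5 + 11*x^4 + 43*x^3 + 73*x^2 + 56*x + 16

The characteristic polynomial is χ_A(x) = (x + 1)^3*(x + 4)^2, so the eigenvalues are known. The minimal polynomial is
  m_A(x) = Π_λ (x − λ)^{k_λ}
where k_λ is the size of the *largest* Jordan block for λ (equivalently, the smallest k with (A − λI)^k v = 0 for every generalised eigenvector v of λ).

  λ = -4: largest Jordan block has size 2, contributing (x + 4)^2
  λ = -1: largest Jordan block has size 3, contributing (x + 1)^3

So m_A(x) = (x + 1)^3*(x + 4)^2 = x^5 + 11*x^4 + 43*x^3 + 73*x^2 + 56*x + 16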